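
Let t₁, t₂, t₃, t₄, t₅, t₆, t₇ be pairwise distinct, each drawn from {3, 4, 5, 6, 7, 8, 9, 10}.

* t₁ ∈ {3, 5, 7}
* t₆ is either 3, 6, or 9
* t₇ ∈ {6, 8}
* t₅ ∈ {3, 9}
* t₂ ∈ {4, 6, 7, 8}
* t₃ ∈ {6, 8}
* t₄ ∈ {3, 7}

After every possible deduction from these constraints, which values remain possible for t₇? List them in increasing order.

6, 8

Among the 7 variables, 4 fits only t₂ (and all 7 values in {3, 4, 5, 6, 7, 8, 9} must be used), so t₂ = 4.
Among the 6 still-open variables, 5 fits only t₁ (and all 6 values in {3, 5, 6, 7, 8, 9} must be used), so t₁ = 5.
The 5 still-open variables together cover exactly {3, 6, 7, 8, 9} — 5 values for 5 variables — and 7 appears only in t₄'s list, so t₄ = 7.
t₃ and t₇ share exactly the 2 values {6, 8}; by pigeonhole those values go to them, so strike 6, 8 from t₆.
No further eliminations apply; t₇ can still be any of 6, 8.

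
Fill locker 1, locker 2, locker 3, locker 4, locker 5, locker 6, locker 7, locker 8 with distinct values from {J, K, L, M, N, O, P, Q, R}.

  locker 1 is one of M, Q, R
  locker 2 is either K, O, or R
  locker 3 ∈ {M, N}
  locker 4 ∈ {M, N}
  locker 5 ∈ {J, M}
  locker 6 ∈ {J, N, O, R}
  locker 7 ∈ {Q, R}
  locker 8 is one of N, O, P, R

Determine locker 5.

The 8 variables draw from only 8 values {J, K, M, N, O, P, Q, R}, so each is used; only locker 2 can be K, hence locker 2 = K.
Among the 7 still-open variables, P fits only locker 8 (and all 7 values in {J, M, N, O, P, Q, R} must be used), so locker 8 = P.
The 6 still-open variables together cover exactly {J, M, N, O, Q, R} — 6 values for 6 variables — and O appears only in locker 6's list, so locker 6 = O.
The 5 still-open variables together cover exactly {J, M, N, Q, R} — 5 values for 5 variables — and J appears only in locker 5's list, so locker 5 = J.

J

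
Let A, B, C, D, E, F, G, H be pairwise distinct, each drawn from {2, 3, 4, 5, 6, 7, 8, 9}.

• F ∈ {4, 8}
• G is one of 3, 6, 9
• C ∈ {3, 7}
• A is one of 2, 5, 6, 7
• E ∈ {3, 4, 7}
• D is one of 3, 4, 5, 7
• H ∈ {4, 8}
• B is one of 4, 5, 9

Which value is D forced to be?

5

Among the 8 variables, 2 fits only A (and all 8 values in {2, 3, 4, 5, 6, 7, 8, 9} must be used), so A = 2.
The 7 still-open variables together cover exactly {3, 4, 5, 6, 7, 8, 9} — 7 values for 7 variables — and 6 appears only in G's list, so G = 6.
Among the 6 still-open variables, 9 fits only B (and all 6 values in {3, 4, 5, 7, 8, 9} must be used), so B = 9.
The 5 still-open variables draw from only 5 values {3, 4, 5, 7, 8}, so each is used; only D can be 5, hence D = 5.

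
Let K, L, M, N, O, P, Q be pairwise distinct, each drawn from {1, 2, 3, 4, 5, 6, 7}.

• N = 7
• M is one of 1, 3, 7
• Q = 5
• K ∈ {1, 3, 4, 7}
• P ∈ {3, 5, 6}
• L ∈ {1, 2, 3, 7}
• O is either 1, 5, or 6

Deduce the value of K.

4

N's domain is down to {7}, so N = 7. So K, L, M can't be 7.
Q has just one choice, so Q = 5. Remove 5 from O, P.
The 5 still-open variables draw from only 5 values {1, 2, 3, 4, 6}, so each is used; only L can be 2, hence L = 2.
Among the 4 still-open variables, 4 fits only K (and all 4 values in {1, 3, 4, 6} must be used), so K = 4.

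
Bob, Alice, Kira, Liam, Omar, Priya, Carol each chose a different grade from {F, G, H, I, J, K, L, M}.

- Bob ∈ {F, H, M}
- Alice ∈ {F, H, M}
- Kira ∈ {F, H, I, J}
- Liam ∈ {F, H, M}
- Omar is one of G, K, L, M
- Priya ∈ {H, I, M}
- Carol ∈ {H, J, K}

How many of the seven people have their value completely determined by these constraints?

Bob, Alice, Liam between them cover only {F, H, M} — a naked triple. Remove those values from Kira, Omar, Priya, Carol.
Priya's domain is down to {I}, so Priya = I. Eliminate I elsewhere: Kira.
Kira has just one choice, so Kira = J. So Carol can't be J.
Carol's domain is down to {K}, so Carol = K. So Omar can't be K.
Determined: Kira=J, Priya=I, Carol=K. The other people each still have more than one consistent value. That makes 3.

3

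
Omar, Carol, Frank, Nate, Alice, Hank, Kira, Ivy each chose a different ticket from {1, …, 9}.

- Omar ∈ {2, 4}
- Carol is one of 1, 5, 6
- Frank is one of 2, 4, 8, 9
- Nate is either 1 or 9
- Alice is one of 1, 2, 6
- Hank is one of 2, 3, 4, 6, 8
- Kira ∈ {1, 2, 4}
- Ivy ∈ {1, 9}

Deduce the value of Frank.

The 8 variables draw from only 8 values {1, 2, 3, 4, 5, 6, 8, 9}, so each is used; only Hank can be 3, hence Hank = 3.
The 7 still-open variables together cover exactly {1, 2, 4, 5, 6, 8, 9} — 7 values for 7 variables — and 5 appears only in Carol's list, so Carol = 5.
The 6 still-open variables together cover exactly {1, 2, 4, 6, 8, 9} — 6 values for 6 variables — and 6 appears only in Alice's list, so Alice = 6.
The 5 still-open variables draw from only 5 values {1, 2, 4, 8, 9}, so each is used; only Frank can be 8, hence Frank = 8.

8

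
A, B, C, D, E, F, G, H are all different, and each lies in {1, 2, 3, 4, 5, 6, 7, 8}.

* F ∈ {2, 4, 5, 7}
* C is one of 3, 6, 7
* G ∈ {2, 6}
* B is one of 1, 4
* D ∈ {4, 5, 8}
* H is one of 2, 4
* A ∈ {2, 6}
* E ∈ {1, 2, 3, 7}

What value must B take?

The 8 variables draw from only 8 values {1, 2, 3, 4, 5, 6, 7, 8}, so each is used; only D can be 8, hence D = 8.
The 7 still-open variables together cover exactly {1, 2, 3, 4, 5, 6, 7} — 7 values for 7 variables — and 5 appears only in F's list, so F = 5.
A and G share exactly the 2 values {2, 6}; by pigeonhole those values go to them, so strike 2, 6 from C, E, H.
H's domain is down to {4}, so H = 4. So B can't be 4.
So B = 1.

1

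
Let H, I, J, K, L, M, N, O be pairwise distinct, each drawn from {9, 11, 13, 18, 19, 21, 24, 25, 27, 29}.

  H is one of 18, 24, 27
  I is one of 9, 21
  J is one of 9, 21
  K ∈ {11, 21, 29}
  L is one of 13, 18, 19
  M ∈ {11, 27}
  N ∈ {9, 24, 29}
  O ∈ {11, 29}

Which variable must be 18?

H

I and J between them cover only {9, 21} — a naked pair. Remove those values from K, N.
K and O between them cover only {11, 29} — a naked pair. Remove those values from M, N.
M has just one choice, so M = 27. Eliminate 27 elsewhere: H.
N must be 24 (only option left). So H can't be 24.
So 18 goes to H.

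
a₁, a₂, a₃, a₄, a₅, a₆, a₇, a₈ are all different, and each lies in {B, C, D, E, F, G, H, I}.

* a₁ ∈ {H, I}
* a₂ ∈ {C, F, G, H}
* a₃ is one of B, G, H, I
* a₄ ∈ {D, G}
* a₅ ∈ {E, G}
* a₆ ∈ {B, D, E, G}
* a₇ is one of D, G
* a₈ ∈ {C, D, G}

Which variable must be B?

The 8 variables draw from only 8 values {B, C, D, E, F, G, H, I}, so each is used; only a₂ can be F, hence a₂ = F.
The 7 still-open variables together cover exactly {B, C, D, E, G, H, I} — 7 values for 7 variables — and C appears only in a₈'s list, so a₈ = C.
The 2 variables a₄ and a₇ are confined to {D, G}, which locks those values in; drop them from a₃, a₅, a₆.
a₅'s domain is down to {E}, so a₅ = E. Remove E from a₆.
So B goes to a₆.

a₆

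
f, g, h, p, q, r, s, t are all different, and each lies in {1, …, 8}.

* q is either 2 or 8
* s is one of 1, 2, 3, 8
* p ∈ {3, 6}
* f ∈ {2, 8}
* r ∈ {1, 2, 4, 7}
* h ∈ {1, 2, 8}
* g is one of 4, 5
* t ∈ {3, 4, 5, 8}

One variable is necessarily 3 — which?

s

Among the 8 variables, 6 fits only p (and all 8 values in {1, 2, 3, 4, 5, 6, 7, 8} must be used), so p = 6.
The 7 still-open variables draw from only 7 values {1, 2, 3, 4, 5, 7, 8}, so each is used; only r can be 7, hence r = 7.
The 2 variables f and q are confined to {2, 8}, which locks those values in; drop them from h, s, t.
h must be 1 (only option left). Eliminate 1 elsewhere: s.
So 3 goes to s.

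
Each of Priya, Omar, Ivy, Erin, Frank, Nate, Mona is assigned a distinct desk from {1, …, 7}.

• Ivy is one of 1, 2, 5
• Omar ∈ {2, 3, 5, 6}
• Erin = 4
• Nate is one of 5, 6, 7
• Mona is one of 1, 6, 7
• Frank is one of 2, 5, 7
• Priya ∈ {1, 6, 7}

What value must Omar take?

Erin must be 4 (only option left).
The 6 still-open variables draw from only 6 values {1, 2, 3, 5, 6, 7}, so each is used; only Omar can be 3, hence Omar = 3.

3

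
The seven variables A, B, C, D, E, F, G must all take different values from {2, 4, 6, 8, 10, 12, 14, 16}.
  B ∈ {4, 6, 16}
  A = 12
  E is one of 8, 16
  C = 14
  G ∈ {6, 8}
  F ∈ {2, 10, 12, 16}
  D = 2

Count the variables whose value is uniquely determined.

A must be 12 (only option left). So F can't be 12.
C's domain is down to {14}, so C = 14.
D has just one choice, so D = 2. Remove 2 from F.
Determined: A=12, C=14, D=2. The other variables each still have more than one consistent value. That makes 3.

3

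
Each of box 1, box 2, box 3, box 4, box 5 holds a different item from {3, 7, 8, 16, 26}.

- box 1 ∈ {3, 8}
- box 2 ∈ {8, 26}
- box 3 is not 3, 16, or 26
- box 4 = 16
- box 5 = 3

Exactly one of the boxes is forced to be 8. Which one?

box 1

box 4's domain is down to {16}, so box 4 = 16.
box 5 must be 3 (only option left). Strike 3 from box 1.
So 8 goes to box 1.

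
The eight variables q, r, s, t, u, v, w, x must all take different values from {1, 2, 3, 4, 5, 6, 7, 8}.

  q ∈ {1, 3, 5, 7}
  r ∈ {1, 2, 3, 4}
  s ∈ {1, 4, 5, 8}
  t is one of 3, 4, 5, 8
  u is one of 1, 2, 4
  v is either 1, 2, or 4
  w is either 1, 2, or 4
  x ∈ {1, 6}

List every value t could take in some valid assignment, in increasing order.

Among the 8 variables, 6 fits only x (and all 8 values in {1, 2, 3, 4, 5, 6, 7, 8} must be used), so x = 6.
The 7 still-open variables together cover exactly {1, 2, 3, 4, 5, 7, 8} — 7 values for 7 variables — and 7 appears only in q's list, so q = 7.
u, v, w between them cover only {1, 2, 4} — a naked triple. Remove those values from r, s, t.
r's domain is down to {3}, so r = 3. Eliminate 3 elsewhere: t.
No further eliminations apply; t can still be any of 5, 8.

5, 8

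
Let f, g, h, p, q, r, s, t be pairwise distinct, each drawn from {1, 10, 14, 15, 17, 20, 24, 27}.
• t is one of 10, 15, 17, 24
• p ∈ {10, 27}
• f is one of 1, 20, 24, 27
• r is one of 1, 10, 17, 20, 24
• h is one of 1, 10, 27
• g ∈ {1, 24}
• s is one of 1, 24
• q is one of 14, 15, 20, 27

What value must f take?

The 8 variables draw from only 8 values {1, 10, 14, 15, 17, 20, 24, 27}, so each is used; only q can be 14, hence q = 14.
The 7 still-open variables together cover exactly {1, 10, 15, 17, 20, 24, 27} — 7 values for 7 variables — and 15 appears only in t's list, so t = 15.
The 6 still-open variables together cover exactly {1, 10, 17, 20, 24, 27} — 6 values for 6 variables — and 17 appears only in r's list, so r = 17.
Among the 5 still-open variables, 20 fits only f (and all 5 values in {1, 10, 20, 24, 27} must be used), so f = 20.

20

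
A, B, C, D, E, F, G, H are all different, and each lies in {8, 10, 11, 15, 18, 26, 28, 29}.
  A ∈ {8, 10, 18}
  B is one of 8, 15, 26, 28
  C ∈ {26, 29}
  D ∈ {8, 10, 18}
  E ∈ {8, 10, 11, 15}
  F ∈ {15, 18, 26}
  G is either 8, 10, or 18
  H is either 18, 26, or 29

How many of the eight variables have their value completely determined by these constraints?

3

The 8 variables draw from only 8 values {8, 10, 11, 15, 18, 26, 28, 29}, so each is used; only E can be 11, hence E = 11.
The 7 still-open variables together cover exactly {8, 10, 15, 18, 26, 28, 29} — 7 values for 7 variables — and 28 appears only in B's list, so B = 28.
The 6 still-open variables together cover exactly {8, 10, 15, 18, 26, 29} — 6 values for 6 variables — and 15 appears only in F's list, so F = 15.
A, D, G share exactly the 3 values {8, 10, 18}; by pigeonhole those values go to them, so strike 8, 10, 18 from H.
Determined: B=28, E=11, F=15. The other variables each still have more than one consistent value. That makes 3.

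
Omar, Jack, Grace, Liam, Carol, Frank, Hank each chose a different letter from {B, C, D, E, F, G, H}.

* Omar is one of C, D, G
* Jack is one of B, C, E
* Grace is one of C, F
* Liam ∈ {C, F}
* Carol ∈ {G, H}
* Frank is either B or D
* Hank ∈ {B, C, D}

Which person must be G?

The 7 variables draw from only 7 values {B, C, D, E, F, G, H}, so each is used; only Jack can be E, hence Jack = E.
Among the 6 still-open variables, H fits only Carol (and all 6 values in {B, C, D, F, G, H} must be used), so Carol = H.
The 5 still-open variables draw from only 5 values {B, C, D, F, G}, so each is used; only Omar can be G, hence Omar = G.

Omar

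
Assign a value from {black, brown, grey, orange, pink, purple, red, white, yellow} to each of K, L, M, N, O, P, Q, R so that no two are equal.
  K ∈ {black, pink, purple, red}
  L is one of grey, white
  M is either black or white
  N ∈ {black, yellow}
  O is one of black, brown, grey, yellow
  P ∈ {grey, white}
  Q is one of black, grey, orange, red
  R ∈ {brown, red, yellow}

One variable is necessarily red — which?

The 2 variables L and P are confined to {grey, white}, which locks those values in; drop them from M, O, Q.
M has just one choice, so M = black. Strike black from K, N, O, Q.
N's domain is down to {yellow}, so N = yellow. Remove yellow from O, R.
O has just one choice, so O = brown. Eliminate brown elsewhere: R.
So red goes to R.

R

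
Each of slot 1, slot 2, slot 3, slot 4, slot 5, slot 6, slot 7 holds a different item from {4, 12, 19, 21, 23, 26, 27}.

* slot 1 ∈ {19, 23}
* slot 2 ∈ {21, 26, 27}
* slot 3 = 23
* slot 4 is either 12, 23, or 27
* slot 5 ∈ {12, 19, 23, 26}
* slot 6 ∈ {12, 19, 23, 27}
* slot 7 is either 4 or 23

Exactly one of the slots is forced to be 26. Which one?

slot 3 has just one choice, so slot 3 = 23. Strike 23 from slot 1, slot 4, slot 5, slot 6, slot 7.
That leaves slot 7 = 4.
That leaves slot 1 = 19. So slot 5, slot 6 can't be 19.
Among the 4 still-open variables, 21 fits only slot 2 (and all 4 values in {12, 21, 26, 27} must be used), so slot 2 = 21.
The 3 still-open variables draw from only 3 values {12, 26, 27}, so each is used; only slot 5 can be 26, hence slot 5 = 26.

slot 5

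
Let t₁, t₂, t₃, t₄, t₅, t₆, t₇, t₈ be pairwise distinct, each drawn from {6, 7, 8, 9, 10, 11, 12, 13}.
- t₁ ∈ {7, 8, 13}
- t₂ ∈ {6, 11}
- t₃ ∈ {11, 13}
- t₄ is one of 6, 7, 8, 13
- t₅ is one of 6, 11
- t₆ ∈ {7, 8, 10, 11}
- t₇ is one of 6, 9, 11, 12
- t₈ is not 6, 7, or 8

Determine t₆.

The 2 variables t₂ and t₅ are confined to {6, 11}, which locks those values in; drop them from t₃, t₄, t₆, t₇, t₈.
That leaves t₃ = 13. So t₁, t₄, t₈ can't be 13.
t₁ and t₄ share exactly the 2 values {7, 8}; by pigeonhole those values go to them, so strike 7, 8 from t₆.
So t₆ = 10.

10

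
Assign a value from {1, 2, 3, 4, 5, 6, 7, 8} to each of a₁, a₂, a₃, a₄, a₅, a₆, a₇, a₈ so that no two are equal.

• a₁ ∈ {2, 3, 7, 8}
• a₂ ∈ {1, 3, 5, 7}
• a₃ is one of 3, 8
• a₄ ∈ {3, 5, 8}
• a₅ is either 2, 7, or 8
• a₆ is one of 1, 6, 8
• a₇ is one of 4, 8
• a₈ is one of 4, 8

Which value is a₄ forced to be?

5

Among the 8 variables, 6 fits only a₆ (and all 8 values in {1, 2, 3, 4, 5, 6, 7, 8} must be used), so a₆ = 6.
Among the 7 still-open variables, 1 fits only a₂ (and all 7 values in {1, 2, 3, 4, 5, 7, 8} must be used), so a₂ = 1.
Among the 6 still-open variables, 5 fits only a₄ (and all 6 values in {2, 3, 4, 5, 7, 8} must be used), so a₄ = 5.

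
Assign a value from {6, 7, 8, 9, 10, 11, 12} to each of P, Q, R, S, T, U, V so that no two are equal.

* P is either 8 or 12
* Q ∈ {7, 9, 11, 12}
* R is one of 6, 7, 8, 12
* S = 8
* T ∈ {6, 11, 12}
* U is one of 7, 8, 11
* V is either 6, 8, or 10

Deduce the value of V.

10

S has just one choice, so S = 8. So P, R, U, V can't be 8.
P's domain is down to {12}, so P = 12. So Q, R, T can't be 12.
The 5 still-open variables draw from only 5 values {6, 7, 9, 10, 11}, so each is used; only Q can be 9, hence Q = 9.
The 4 still-open variables together cover exactly {6, 7, 10, 11} — 4 values for 4 variables — and 10 appears only in V's list, so V = 10.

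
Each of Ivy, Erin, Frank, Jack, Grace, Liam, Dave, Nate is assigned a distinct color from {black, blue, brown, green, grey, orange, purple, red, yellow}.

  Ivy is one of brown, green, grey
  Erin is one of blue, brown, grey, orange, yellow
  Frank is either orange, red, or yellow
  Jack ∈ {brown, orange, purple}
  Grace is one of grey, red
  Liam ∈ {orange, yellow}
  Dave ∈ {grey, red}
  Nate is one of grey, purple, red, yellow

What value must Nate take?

purple

The 8 variables draw from only 8 values {blue, brown, green, grey, orange, purple, red, yellow}, so each is used; only Erin can be blue, hence Erin = blue.
The 7 still-open variables draw from only 7 values {brown, green, grey, orange, purple, red, yellow}, so each is used; only Ivy can be green, hence Ivy = green.
The 6 still-open variables draw from only 6 values {brown, grey, orange, purple, red, yellow}, so each is used; only Jack can be brown, hence Jack = brown.
Among the 5 still-open variables, purple fits only Nate (and all 5 values in {grey, orange, purple, red, yellow} must be used), so Nate = purple.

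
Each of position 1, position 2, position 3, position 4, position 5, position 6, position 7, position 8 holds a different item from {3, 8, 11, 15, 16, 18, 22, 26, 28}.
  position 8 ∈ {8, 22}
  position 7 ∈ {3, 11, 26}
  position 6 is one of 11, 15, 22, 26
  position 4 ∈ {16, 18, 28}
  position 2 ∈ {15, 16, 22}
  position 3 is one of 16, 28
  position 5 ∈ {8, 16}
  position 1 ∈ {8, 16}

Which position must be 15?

position 2

The 2 variables position 1 and position 5 are confined to {8, 16}, which locks those values in; drop them from position 2, position 3, position 4, position 8.
position 3 must be 28 (only option left). Remove 28 from position 4.
position 4 must be 18 (only option left).
That leaves position 8 = 22. Strike 22 from position 2, position 6.
So 15 goes to position 2.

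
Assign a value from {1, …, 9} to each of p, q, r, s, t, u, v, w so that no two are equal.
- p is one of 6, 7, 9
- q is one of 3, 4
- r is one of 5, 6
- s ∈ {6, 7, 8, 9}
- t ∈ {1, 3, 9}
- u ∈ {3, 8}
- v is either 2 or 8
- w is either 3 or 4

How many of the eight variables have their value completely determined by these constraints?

q and w between them cover only {3, 4} — a naked pair. Remove those values from t, u.
u's domain is down to {8}, so u = 8. Remove 8 from s, v.
v has just one choice, so v = 2.
Determined: u=8, v=2. The other variables each still have more than one consistent value. That makes 2.

2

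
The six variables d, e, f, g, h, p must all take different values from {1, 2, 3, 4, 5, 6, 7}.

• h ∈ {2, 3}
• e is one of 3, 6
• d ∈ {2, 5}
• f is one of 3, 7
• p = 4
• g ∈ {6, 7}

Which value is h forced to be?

p's domain is down to {4}, so p = 4.
Among the 5 still-open variables, 5 fits only d (and all 5 values in {2, 3, 5, 6, 7} must be used), so d = 5.
Among the 4 still-open variables, 2 fits only h (and all 4 values in {2, 3, 6, 7} must be used), so h = 2.

2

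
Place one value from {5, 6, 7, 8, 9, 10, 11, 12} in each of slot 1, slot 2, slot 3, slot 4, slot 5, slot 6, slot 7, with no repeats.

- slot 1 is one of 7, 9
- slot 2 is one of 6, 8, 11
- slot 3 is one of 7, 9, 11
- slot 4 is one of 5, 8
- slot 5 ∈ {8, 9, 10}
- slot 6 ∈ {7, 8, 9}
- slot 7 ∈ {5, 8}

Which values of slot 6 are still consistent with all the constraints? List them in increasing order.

The 7 variables draw from only 7 values {5, 6, 7, 8, 9, 10, 11}, so each is used; only slot 2 can be 6, hence slot 2 = 6.
The 6 still-open variables together cover exactly {5, 7, 8, 9, 10, 11} — 6 values for 6 variables — and 10 appears only in slot 5's list, so slot 5 = 10.
Among the 5 still-open variables, 11 fits only slot 3 (and all 5 values in {5, 7, 8, 9, 11} must be used), so slot 3 = 11.
The 2 variables slot 4 and slot 7 are confined to {5, 8}, which locks those values in; drop them from slot 6.
No further eliminations apply; slot 6 can still be any of 7, 9.

7, 9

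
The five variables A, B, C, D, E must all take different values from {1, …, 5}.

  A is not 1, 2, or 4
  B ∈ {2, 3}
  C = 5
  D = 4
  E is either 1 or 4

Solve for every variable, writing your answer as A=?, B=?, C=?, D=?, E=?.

A=3, B=2, C=5, D=4, E=1

C's domain is down to {5}, so C = 5. Eliminate 5 elsewhere: A.
That leaves D = 4. Strike 4 from E.
E must be 1 (only option left).
A has just one choice, so A = 3. So B can't be 3.
B must be 2 (only option left).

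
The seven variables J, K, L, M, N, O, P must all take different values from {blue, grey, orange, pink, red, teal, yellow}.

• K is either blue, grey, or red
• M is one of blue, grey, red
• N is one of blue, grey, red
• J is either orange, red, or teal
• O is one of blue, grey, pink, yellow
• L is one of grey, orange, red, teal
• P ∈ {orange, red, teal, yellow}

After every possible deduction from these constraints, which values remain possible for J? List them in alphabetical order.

The 7 variables draw from only 7 values {blue, grey, orange, pink, red, teal, yellow}, so each is used; only O can be pink, hence O = pink.
The 6 still-open variables draw from only 6 values {blue, grey, orange, red, teal, yellow}, so each is used; only P can be yellow, hence P = yellow.
The 3 variables K, M, N are confined to {blue, grey, red}, which locks those values in; drop them from J, L.
No further eliminations apply; J can still be any of orange, teal.

orange, teal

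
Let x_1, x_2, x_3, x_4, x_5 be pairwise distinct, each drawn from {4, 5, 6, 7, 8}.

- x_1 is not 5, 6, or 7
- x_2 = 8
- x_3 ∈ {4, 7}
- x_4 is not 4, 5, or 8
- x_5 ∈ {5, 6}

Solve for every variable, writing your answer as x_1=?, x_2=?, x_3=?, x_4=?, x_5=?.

x_1=4, x_2=8, x_3=7, x_4=6, x_5=5

x_2's domain is down to {8}, so x_2 = 8. So x_1 can't be 8.
x_1 must be 4 (only option left). So x_3 can't be 4.
x_3 must be 7 (only option left). Strike 7 from x_4.
x_4's domain is down to {6}, so x_4 = 6. Eliminate 6 elsewhere: x_5.
x_5 must be 5 (only option left).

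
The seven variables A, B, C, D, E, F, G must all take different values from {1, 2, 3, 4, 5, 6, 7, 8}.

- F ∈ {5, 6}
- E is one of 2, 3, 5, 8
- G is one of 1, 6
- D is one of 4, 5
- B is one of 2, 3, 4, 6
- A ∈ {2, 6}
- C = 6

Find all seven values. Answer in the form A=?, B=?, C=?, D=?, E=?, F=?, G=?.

A=2, B=3, C=6, D=4, E=8, F=5, G=1

C's domain is down to {6}, so C = 6. Eliminate 6 elsewhere: A, B, F, G.
That leaves F = 5. Strike 5 from D, E.
That leaves G = 1.
A has just one choice, so A = 2. Strike 2 from B, E.
D has just one choice, so D = 4. Eliminate 4 elsewhere: B.
That leaves B = 3. Eliminate 3 elsewhere: E.
E's domain is down to {8}, so E = 8.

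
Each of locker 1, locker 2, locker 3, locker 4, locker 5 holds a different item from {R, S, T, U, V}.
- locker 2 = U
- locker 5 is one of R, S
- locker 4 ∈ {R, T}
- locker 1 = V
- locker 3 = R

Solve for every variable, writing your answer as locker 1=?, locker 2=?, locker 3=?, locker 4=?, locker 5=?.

locker 1=V, locker 2=U, locker 3=R, locker 4=T, locker 5=S

locker 1's domain is down to {V}, so locker 1 = V.
locker 2 must be U (only option left).
locker 3 has just one choice, so locker 3 = R. Eliminate R elsewhere: locker 4, locker 5.
locker 4's domain is down to {T}, so locker 4 = T.
locker 5's domain is down to {S}, so locker 5 = S.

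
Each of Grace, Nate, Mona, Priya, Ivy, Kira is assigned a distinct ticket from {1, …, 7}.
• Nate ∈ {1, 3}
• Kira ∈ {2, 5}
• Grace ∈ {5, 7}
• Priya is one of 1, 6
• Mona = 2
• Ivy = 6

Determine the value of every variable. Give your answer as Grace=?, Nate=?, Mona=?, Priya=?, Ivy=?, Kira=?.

Grace=7, Nate=3, Mona=2, Priya=1, Ivy=6, Kira=5

Mona's domain is down to {2}, so Mona = 2. Strike 2 from Kira.
Ivy has just one choice, so Ivy = 6. Remove 6 from Priya.
Kira must be 5 (only option left). Strike 5 from Grace.
Grace has just one choice, so Grace = 7.
Priya has just one choice, so Priya = 1. Strike 1 from Nate.
Nate's domain is down to {3}, so Nate = 3.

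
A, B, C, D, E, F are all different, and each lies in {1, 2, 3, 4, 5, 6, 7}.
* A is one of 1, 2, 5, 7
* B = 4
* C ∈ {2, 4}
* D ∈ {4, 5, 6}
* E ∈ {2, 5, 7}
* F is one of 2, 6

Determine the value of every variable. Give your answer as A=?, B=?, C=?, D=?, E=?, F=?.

A=1, B=4, C=2, D=5, E=7, F=6

B's domain is down to {4}, so B = 4. Remove 4 from C, D.
C's domain is down to {2}, so C = 2. Eliminate 2 elsewhere: A, E, F.
F has just one choice, so F = 6. Eliminate 6 elsewhere: D.
D must be 5 (only option left). Strike 5 from A, E.
That leaves E = 7. Strike 7 from A.
A's domain is down to {1}, so A = 1.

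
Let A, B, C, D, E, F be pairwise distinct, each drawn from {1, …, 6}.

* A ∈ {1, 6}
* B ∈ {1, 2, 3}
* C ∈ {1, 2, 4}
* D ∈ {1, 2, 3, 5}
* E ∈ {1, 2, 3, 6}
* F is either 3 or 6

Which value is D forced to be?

The 6 variables draw from only 6 values {1, 2, 3, 4, 5, 6}, so each is used; only C can be 4, hence C = 4.
The 5 still-open variables together cover exactly {1, 2, 3, 5, 6} — 5 values for 5 variables — and 5 appears only in D's list, so D = 5.

5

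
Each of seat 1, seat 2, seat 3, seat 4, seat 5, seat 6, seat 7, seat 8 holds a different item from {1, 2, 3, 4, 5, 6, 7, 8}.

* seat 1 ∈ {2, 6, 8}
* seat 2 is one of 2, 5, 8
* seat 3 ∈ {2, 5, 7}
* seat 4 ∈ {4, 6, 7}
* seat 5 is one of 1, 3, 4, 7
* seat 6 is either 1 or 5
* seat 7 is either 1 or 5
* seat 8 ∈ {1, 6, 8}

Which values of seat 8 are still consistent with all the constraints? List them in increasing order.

6, 8

The 8 variables together cover exactly {1, 2, 3, 4, 5, 6, 7, 8} — 8 values for 8 variables — and 3 appears only in seat 5's list, so seat 5 = 3.
Among the 7 still-open variables, 4 fits only seat 4 (and all 7 values in {1, 2, 4, 5, 6, 7, 8} must be used), so seat 4 = 4.
Among the 6 still-open variables, 7 fits only seat 3 (and all 6 values in {1, 2, 5, 6, 7, 8} must be used), so seat 3 = 7.
seat 6 and seat 7 between them cover only {1, 5} — a naked pair. Remove those values from seat 2, seat 8.
No further eliminations apply; seat 8 can still be any of 6, 8.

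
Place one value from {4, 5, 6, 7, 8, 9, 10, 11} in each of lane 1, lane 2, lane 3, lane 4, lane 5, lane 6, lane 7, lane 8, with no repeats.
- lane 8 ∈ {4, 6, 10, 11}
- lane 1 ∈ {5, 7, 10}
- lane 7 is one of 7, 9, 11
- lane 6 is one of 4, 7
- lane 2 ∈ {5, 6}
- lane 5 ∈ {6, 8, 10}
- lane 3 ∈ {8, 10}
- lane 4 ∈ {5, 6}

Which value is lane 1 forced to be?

7

Among the 8 variables, 9 fits only lane 7 (and all 8 values in {4, 5, 6, 7, 8, 9, 10, 11} must be used), so lane 7 = 9.
The 7 still-open variables draw from only 7 values {4, 5, 6, 7, 8, 10, 11}, so each is used; only lane 8 can be 11, hence lane 8 = 11.
The 6 still-open variables together cover exactly {4, 5, 6, 7, 8, 10} — 6 values for 6 variables — and 4 appears only in lane 6's list, so lane 6 = 4.
The 5 still-open variables together cover exactly {5, 6, 7, 8, 10} — 5 values for 5 variables — and 7 appears only in lane 1's list, so lane 1 = 7.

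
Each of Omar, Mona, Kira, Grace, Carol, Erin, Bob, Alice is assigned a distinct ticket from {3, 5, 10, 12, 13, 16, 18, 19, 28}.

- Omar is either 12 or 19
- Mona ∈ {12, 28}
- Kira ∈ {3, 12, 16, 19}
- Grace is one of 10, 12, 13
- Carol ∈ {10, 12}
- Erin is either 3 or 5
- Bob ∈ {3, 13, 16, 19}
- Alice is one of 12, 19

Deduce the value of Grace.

The 8 variables draw from only 8 values {3, 5, 10, 12, 13, 16, 19, 28}, so each is used; only Erin can be 5, hence Erin = 5.
The 7 still-open variables draw from only 7 values {3, 10, 12, 13, 16, 19, 28}, so each is used; only Mona can be 28, hence Mona = 28.
Omar and Alice between them cover only {12, 19} — a naked pair. Remove those values from Kira, Grace, Carol, Bob.
That leaves Carol = 10. Strike 10 from Grace.
So Grace = 13.

13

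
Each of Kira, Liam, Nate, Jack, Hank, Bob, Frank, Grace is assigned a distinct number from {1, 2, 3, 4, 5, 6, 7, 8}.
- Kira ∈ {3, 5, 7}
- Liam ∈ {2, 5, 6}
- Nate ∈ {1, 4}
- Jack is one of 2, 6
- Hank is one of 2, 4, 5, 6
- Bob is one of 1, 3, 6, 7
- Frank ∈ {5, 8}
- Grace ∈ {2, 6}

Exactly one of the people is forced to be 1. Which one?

Nate

Among the 8 variables, 8 fits only Frank (and all 8 values in {1, 2, 3, 4, 5, 6, 7, 8} must be used), so Frank = 8.
Jack and Grace share exactly the 2 values {2, 6}; by pigeonhole those values go to them, so strike 2, 6 from Liam, Hank, Bob.
Liam's domain is down to {5}, so Liam = 5. Strike 5 from Kira, Hank.
Hank's domain is down to {4}, so Hank = 4. So Nate can't be 4.
So 1 goes to Nate.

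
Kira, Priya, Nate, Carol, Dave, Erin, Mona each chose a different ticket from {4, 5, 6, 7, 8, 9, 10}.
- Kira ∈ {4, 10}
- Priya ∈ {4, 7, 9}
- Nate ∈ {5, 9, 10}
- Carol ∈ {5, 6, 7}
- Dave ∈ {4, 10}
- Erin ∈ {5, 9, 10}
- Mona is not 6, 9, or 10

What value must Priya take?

7

The 7 variables together cover exactly {4, 5, 6, 7, 8, 9, 10} — 7 values for 7 variables — and 6 appears only in Carol's list, so Carol = 6.
The 6 still-open variables draw from only 6 values {4, 5, 7, 8, 9, 10}, so each is used; only Mona can be 8, hence Mona = 8.
Among the 5 still-open variables, 7 fits only Priya (and all 5 values in {4, 5, 7, 9, 10} must be used), so Priya = 7.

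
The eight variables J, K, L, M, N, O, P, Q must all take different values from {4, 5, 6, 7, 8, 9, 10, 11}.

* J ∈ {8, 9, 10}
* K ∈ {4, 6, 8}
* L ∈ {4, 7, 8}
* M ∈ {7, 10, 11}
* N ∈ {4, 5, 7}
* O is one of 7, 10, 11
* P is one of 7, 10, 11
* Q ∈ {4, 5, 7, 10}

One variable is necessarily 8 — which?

L

The 8 variables draw from only 8 values {4, 5, 6, 7, 8, 9, 10, 11}, so each is used; only K can be 6, hence K = 6.
Among the 7 still-open variables, 9 fits only J (and all 7 values in {4, 5, 7, 8, 9, 10, 11} must be used), so J = 9.
The 6 still-open variables together cover exactly {4, 5, 7, 8, 10, 11} — 6 values for 6 variables — and 8 appears only in L's list, so L = 8.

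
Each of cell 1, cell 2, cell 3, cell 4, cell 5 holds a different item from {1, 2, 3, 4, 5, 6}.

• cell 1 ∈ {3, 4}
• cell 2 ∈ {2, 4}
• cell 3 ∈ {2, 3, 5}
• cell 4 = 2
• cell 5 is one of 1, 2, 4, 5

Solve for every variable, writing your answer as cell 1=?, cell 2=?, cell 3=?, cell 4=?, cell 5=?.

cell 4 must be 2 (only option left). Eliminate 2 elsewhere: cell 2, cell 3, cell 5.
cell 2's domain is down to {4}, so cell 2 = 4. Strike 4 from cell 1, cell 5.
cell 1 has just one choice, so cell 1 = 3. Strike 3 from cell 3.
cell 3's domain is down to {5}, so cell 3 = 5. Remove 5 from cell 5.
cell 5's domain is down to {1}, so cell 5 = 1.

cell 1=3, cell 2=4, cell 3=5, cell 4=2, cell 5=1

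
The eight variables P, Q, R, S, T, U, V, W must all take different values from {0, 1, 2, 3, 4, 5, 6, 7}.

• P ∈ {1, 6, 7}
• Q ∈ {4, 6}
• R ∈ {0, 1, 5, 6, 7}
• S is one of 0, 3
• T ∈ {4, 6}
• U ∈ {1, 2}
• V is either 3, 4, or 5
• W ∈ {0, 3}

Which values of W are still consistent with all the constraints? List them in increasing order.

The 8 variables together cover exactly {0, 1, 2, 3, 4, 5, 6, 7} — 8 values for 8 variables — and 2 appears only in U's list, so U = 2.
Q and T share exactly the 2 values {4, 6}; by pigeonhole those values go to them, so strike 4, 6 from P, R, V.
S and W share exactly the 2 values {0, 3}; by pigeonhole those values go to them, so strike 0, 3 from R, V.
V's domain is down to {5}, so V = 5. Remove 5 from R.
No further eliminations apply; W can still be any of 0, 3.

0, 3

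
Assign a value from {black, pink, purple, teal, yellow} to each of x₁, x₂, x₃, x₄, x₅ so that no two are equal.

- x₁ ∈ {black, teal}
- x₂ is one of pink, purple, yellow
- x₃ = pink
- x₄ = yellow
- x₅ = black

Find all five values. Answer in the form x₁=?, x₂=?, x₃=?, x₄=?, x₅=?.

x₁=teal, x₂=purple, x₃=pink, x₄=yellow, x₅=black

x₃'s domain is down to {pink}, so x₃ = pink. Remove pink from x₂.
x₄'s domain is down to {yellow}, so x₄ = yellow. Eliminate yellow elsewhere: x₂.
x₅ has just one choice, so x₅ = black. Strike black from x₁.
x₁'s domain is down to {teal}, so x₁ = teal.
x₂'s domain is down to {purple}, so x₂ = purple.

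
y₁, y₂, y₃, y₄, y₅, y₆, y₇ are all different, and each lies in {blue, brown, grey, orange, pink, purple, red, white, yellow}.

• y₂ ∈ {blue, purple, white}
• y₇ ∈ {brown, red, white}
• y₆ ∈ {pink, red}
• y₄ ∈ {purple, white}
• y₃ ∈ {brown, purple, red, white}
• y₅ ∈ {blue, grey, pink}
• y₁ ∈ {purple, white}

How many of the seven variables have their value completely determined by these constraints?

The 7 variables draw from only 7 values {blue, brown, grey, pink, purple, red, white}, so each is used; only y₅ can be grey, hence y₅ = grey.
Among the 6 still-open variables, blue fits only y₂ (and all 6 values in {blue, brown, pink, purple, red, white} must be used), so y₂ = blue.
The 5 still-open variables draw from only 5 values {brown, pink, purple, red, white}, so each is used; only y₆ can be pink, hence y₆ = pink.
y₁ and y₄ share exactly the 2 values {purple, white}; by pigeonhole those values go to them, so strike purple, white from y₃, y₇.
Determined: y₂=blue, y₅=grey, y₆=pink. The other variables each still have more than one consistent value. That makes 3.

3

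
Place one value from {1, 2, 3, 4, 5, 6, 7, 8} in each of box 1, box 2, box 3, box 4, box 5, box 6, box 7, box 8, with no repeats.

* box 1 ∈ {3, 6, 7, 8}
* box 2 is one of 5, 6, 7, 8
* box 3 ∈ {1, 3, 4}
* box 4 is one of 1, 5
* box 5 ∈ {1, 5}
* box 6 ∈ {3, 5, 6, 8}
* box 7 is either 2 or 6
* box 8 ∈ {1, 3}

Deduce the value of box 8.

The 8 variables together cover exactly {1, 2, 3, 4, 5, 6, 7, 8} — 8 values for 8 variables — and 2 appears only in box 7's list, so box 7 = 2.
The 7 still-open variables draw from only 7 values {1, 3, 4, 5, 6, 7, 8}, so each is used; only box 3 can be 4, hence box 3 = 4.
box 4 and box 5 between them cover only {1, 5} — a naked pair. Remove those values from box 2, box 6, box 8.
So box 8 = 3.

3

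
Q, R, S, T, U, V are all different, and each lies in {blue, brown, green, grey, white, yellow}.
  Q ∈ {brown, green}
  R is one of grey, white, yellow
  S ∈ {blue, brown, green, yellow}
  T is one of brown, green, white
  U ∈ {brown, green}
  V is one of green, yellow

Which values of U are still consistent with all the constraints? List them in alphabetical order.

brown, green

The 6 variables together cover exactly {blue, brown, green, grey, white, yellow} — 6 values for 6 variables — and blue appears only in S's list, so S = blue.
Among the 5 still-open variables, grey fits only R (and all 5 values in {brown, green, grey, white, yellow} must be used), so R = grey.
The 4 still-open variables together cover exactly {brown, green, white, yellow} — 4 values for 4 variables — and white appears only in T's list, so T = white.
The 3 still-open variables draw from only 3 values {brown, green, yellow}, so each is used; only V can be yellow, hence V = yellow.
No further eliminations apply; U can still be any of brown, green.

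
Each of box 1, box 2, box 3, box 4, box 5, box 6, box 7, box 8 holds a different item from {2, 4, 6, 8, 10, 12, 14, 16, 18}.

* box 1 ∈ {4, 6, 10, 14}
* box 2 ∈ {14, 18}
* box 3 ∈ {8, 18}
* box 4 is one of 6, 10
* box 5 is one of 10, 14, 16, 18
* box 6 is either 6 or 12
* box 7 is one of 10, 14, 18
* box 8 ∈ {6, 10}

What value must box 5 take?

The 8 variables together cover exactly {4, 6, 8, 10, 12, 14, 16, 18} — 8 values for 8 variables — and 4 appears only in box 1's list, so box 1 = 4.
The 7 still-open variables draw from only 7 values {6, 8, 10, 12, 14, 16, 18}, so each is used; only box 3 can be 8, hence box 3 = 8.
The 6 still-open variables together cover exactly {6, 10, 12, 14, 16, 18} — 6 values for 6 variables — and 12 appears only in box 6's list, so box 6 = 12.
The 5 still-open variables together cover exactly {6, 10, 14, 16, 18} — 5 values for 5 variables — and 16 appears only in box 5's list, so box 5 = 16.

16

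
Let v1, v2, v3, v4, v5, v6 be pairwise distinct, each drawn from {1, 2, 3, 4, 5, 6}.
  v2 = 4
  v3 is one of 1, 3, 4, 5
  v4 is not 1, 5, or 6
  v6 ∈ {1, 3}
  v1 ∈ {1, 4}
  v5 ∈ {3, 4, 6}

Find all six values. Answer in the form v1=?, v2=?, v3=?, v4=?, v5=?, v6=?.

v1=1, v2=4, v3=5, v4=2, v5=6, v6=3

v2 must be 4 (only option left). Remove 4 from v1, v3, v4, v5.
v1's domain is down to {1}, so v1 = 1. Strike 1 from v3, v6.
v6's domain is down to {3}, so v6 = 3. Strike 3 from v3, v4, v5.
That leaves v3 = 5.
v4 must be 2 (only option left).
v5 must be 6 (only option left).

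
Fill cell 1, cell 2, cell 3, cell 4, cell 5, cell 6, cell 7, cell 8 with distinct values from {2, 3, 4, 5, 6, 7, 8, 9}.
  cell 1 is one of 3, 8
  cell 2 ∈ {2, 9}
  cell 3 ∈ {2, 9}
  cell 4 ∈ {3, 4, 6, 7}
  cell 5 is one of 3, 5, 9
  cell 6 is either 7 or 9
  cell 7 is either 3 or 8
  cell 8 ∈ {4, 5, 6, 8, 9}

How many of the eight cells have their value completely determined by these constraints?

cell 1 and cell 7 share exactly the 2 values {3, 8}; by pigeonhole those values go to them, so strike 3, 8 from cell 4, cell 5, cell 8.
cell 2 and cell 3 share exactly the 2 values {2, 9}; by pigeonhole those values go to them, so strike 2, 9 from cell 5, cell 6, cell 8.
cell 5 must be 5 (only option left). Strike 5 from cell 8.
cell 6's domain is down to {7}, so cell 6 = 7. Remove 7 from cell 4.
Determined: cell 5=5, cell 6=7. The other cells each still have more than one consistent value. That makes 2.

2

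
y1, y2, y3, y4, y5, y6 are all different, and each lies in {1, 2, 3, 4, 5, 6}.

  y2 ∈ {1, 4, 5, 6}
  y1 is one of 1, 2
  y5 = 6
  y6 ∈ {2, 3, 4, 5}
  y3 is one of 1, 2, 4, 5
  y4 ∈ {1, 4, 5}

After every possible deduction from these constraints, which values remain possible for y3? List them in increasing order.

1, 2, 4, 5

y5's domain is down to {6}, so y5 = 6. Strike 6 from y2.
Among the 5 still-open variables, 3 fits only y6 (and all 5 values in {1, 2, 3, 4, 5} must be used), so y6 = 3.
No further eliminations apply; y3 can still be any of 1, 2, 4, 5.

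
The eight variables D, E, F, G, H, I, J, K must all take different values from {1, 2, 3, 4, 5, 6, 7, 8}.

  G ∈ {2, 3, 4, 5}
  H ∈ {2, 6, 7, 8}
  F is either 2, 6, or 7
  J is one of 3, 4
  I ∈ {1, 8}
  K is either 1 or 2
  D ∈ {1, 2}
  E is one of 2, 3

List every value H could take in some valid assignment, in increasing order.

6, 7

The 8 variables draw from only 8 values {1, 2, 3, 4, 5, 6, 7, 8}, so each is used; only G can be 5, hence G = 5.
The 7 still-open variables draw from only 7 values {1, 2, 3, 4, 6, 7, 8}, so each is used; only J can be 4, hence J = 4.
The 6 still-open variables draw from only 6 values {1, 2, 3, 6, 7, 8}, so each is used; only E can be 3, hence E = 3.
D and K share exactly the 2 values {1, 2}; by pigeonhole those values go to them, so strike 1, 2 from F, H, I.
I's domain is down to {8}, so I = 8. So H can't be 8.
No further eliminations apply; H can still be any of 6, 7.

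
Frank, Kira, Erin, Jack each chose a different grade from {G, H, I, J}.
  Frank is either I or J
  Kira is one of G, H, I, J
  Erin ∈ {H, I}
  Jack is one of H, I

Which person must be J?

The 4 variables together cover exactly {G, H, I, J} — 4 values for 4 variables — and G appears only in Kira's list, so Kira = G.
The 3 still-open variables together cover exactly {H, I, J} — 3 values for 3 variables — and J appears only in Frank's list, so Frank = J.

Frank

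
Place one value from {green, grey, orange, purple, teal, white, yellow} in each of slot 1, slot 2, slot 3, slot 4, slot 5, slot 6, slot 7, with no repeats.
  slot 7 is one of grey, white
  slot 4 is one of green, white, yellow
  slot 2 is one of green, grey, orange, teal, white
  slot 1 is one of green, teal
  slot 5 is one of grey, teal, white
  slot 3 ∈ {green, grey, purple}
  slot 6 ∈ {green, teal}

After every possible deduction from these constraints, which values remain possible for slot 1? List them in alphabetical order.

The 7 variables together cover exactly {green, grey, orange, purple, teal, white, yellow} — 7 values for 7 variables — and orange appears only in slot 2's list, so slot 2 = orange.
The 6 still-open variables together cover exactly {green, grey, purple, teal, white, yellow} — 6 values for 6 variables — and purple appears only in slot 3's list, so slot 3 = purple.
Among the 5 still-open variables, yellow fits only slot 4 (and all 5 values in {green, grey, teal, white, yellow} must be used), so slot 4 = yellow.
slot 1 and slot 6 share exactly the 2 values {green, teal}; by pigeonhole those values go to them, so strike green, teal from slot 5.
No further eliminations apply; slot 1 can still be any of green, teal.

green, teal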